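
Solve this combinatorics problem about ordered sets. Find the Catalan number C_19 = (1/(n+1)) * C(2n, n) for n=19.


C(n) = C(2n, n) / (n+1).
C(38, 19) = 35345263800
C(19) = 35345263800 / 20 = 1767263190


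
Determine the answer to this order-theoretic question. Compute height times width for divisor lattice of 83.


Height = length of longest chain minus 1; width = size of largest antichain.
A maximum chain: 1 | 83  (height 1).
A maximum antichain: {1}  (width 1).
Product = 1 * 1 = 1


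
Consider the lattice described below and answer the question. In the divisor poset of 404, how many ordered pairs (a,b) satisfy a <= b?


The order relation is {(a,b) : a <= b}, reflexive so it includes (a,a).
Examples: (1,1), (1,101), (1,2), (1,202), (1,4), ...
Total ordered pairs: 18


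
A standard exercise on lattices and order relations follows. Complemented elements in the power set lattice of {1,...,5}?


An element a is complemented if some b has a meet b = bottom, a join b = top.
every subset A has complement S\A, so all elements are complemented.
Complemented elements: {}, {1}, {2}, {3}, {4}, {5}, ... (26 more)
Count: 32


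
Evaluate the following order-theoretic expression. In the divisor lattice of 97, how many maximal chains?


A maximal chain goes from the minimum element to a maximal element via cover relations.
Counting all min-to-max paths in the cover graph.
Total maximal chains: 1


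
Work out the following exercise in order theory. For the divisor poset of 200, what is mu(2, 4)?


In a divisor lattice, mu(a,b) = mu(b/a) where mu is the classical Mobius function.
b/a = 4/2 = 2
Prime factorization of 2: primes [2]
2 is squarefree with 1 prime factor(s), so mu(2) = (-1)^1 = -1


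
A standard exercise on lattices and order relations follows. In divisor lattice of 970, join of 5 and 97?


In a divisor lattice, join = lcm (least common multiple).
gcd(5,97) = 1
lcm(5,97) = 5*97/gcd = 485/1 = 485


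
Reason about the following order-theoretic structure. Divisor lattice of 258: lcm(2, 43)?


Join=lcm.
gcd(2,43)=1
lcm=86


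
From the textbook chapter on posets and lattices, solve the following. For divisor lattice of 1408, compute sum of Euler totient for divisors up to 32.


Divisors of 1408 up to 32: [1, 2, 4, 8, 11, 16, 22, 32]
phi values: [1, 1, 2, 4, 10, 8, 10, 16]
Sum = 52


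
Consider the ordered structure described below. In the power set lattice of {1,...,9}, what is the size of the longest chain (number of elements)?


A chain is a totally ordered subset; we count the number of elements in a maximum chain.
Compute, for each element x, the size of the longest chain ending at x:
  {}: 1
  {1}: 2
  {2}: 2
  {3}: 2
  {4}: 2
  {5}: 2
  ...
A maximum chain: {} < {1} < {1,2} < {1,2,3} < {1,2,3,4} < {1,2,3,4,5} < {1,2,3,4,5,6} < {1,2,3,4,5,6,7} < {1,2,3,4,5,6,7,8} < {1,2,3,4,5,6,7,8,9}
Number of elements in the longest chain: 10


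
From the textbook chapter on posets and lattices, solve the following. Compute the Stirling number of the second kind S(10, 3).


S(n,k) = k*S(n-1,k) + S(n-1,k-1).
S(9,3) = 3025, S(9,2) = 255
S(10,3) = 3*3025 + 255 = 9075 + 255
S(10,3) = 9330


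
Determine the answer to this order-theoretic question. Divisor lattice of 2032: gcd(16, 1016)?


Meet=gcd.
gcd(16,1016)=8


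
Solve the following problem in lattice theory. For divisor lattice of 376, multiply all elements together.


Divisors of 376: [1, 2, 4, 8, 47, 94, 188, 376]
Product = n^(d(n)/2) = 376^(8/2)
Product = 19987173376


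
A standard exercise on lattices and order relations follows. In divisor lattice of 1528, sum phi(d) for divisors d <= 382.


Divisors of 1528 up to 382: [1, 2, 4, 8, 191, 382]
phi values: [1, 1, 2, 4, 190, 190]
Sum = 388


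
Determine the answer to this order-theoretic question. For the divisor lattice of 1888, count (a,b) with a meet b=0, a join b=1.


Complement pair (a,b): a meet b = bottom, a join b = top.
Here: gcd(a,b)=1 and lcm(a,b)=1888, i.e. a*b=1888 with a,b coprime.
Pairs found: (1,1888), (32,59), (59,32), (1888,1)
Total ordered pairs: 4


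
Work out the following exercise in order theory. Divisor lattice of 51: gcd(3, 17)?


Meet=gcd.
gcd(3,17)=1


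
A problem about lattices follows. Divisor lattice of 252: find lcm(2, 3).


In a divisor lattice, join = lcm (least common multiple).
gcd(2,3) = 1
lcm(2,3) = 2*3/gcd = 6/1 = 6


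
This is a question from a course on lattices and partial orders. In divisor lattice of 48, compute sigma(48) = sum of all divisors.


sigma(n) = sum of divisors.
Divisors of 48: [1, 2, 3, 4, 6, 8, 12, 16, 24, 48]
Sum = 124


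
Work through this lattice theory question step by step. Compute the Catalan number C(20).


C(n) = C(2n, n) / (n+1).
C(40, 20) = 137846528820
C(20) = 137846528820 / 21 = 6564120420


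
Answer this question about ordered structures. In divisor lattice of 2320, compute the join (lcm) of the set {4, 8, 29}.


In a divisor lattice, join = lcm (least common multiple).
Compute lcm iteratively: start with first element, then lcm(current, next).
Elements: [4, 8, 29]
lcm(4,8) = 8
lcm(8,29) = 232
Final lcm = 232


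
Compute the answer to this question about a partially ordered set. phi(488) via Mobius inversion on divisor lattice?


phi(n) = n * prod_{p|n} (1 - 1/p).
Prime divisors of 488: [2, 61]
phi(488) = 488 * (1 - 1/2) * (1 - 1/61)
phi(488) = 240


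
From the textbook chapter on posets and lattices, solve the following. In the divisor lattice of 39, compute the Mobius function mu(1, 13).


In a divisor lattice, mu(a,b) = mu(b/a) where mu is the classical Mobius function.
b/a = 13/1 = 13
Prime factorization of 13: primes [13]
13 is squarefree with 1 prime factor(s), so mu(13) = (-1)^1 = -1


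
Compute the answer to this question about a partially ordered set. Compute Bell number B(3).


B(n) = number of set partitions of an n-element set.
B(n) satisfies the recurrence: B(n+1) = sum_k C(n,k)*B(k).
B(3) = 5


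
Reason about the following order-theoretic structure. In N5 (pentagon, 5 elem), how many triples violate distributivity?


Distributive law: a ^ (b v c) = (a ^ b) v (a ^ c).
Check all 5^3 = 125 ordered triples (a,b,c).
  e.g. a=b, b=a, c=c: lhs=b != rhs=a
  e.g. a=b, b=c, c=a: lhs=b != rhs=a
Total violating triples: 2


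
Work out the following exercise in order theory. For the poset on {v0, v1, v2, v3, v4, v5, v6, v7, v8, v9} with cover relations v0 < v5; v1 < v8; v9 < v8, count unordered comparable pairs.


A comparable pair {a,b} has a < b or b < a in the order.
Count unordered pairs where one element is strictly below the other.
Examples: {v0,v5}, {v1,v8}, {v8,v9}
Total comparable pairs: 3


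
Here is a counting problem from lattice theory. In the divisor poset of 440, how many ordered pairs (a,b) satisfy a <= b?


The order relation is {(a,b) : a <= b}, reflexive so it includes (a,a).
Examples: (1,1), (1,10), (1,11), (1,110), (1,2), ...
Total ordered pairs: 90


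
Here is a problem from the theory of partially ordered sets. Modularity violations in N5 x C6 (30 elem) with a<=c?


Modular law: if a <= c then a v (b ^ c) = (a v b) ^ c.
Check all triples (a,b,c) with a <= c among 30 elements.
  e.g. a=(a,0), b=(c,0), c=(b,0): lhs=(a,0) != rhs=(b,0)
  e.g. a=(a,0), b=(c,1), c=(b,0): lhs=(a,0) != rhs=(b,0)
Total violating triples: 126


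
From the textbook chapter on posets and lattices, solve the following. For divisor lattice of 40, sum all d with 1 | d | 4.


Interval [1,4] in divisors of 40: [1, 2, 4]
Sum = 7


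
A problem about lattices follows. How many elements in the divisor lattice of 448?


Divisors of 448: [1, 2, 4, 7, 8, 14, 16, 28, 32, 56, 64, 112, 224, 448]
Count: 14


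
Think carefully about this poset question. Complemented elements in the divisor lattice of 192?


An element a is complemented if some b has a meet b = bottom, a join b = top.
a is complemented iff gcd(a, n/a)=1, i.e. a is a unitary divisor of 192.
Complemented elements: 1, 3, 64, 192
Count: 4


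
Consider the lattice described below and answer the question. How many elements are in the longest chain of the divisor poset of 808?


A chain is a totally ordered subset; we count the number of elements in a maximum chain.
Compute, for each element x, the size of the longest chain ending at x:
  1: 1
  2: 2
  101: 2
  4: 3
  8: 4
  202: 3
  ...
A maximum chain: 1 < 2 < 4 < 8 < 808
Number of elements in the longest chain: 5


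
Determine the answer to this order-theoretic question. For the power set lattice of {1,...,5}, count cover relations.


A cover relation a -< b holds when a < b with no c strictly between.
Cover relations:
  {} -< {1}
  {} -< {2}
  {} -< {3}
  {} -< {4}
  {} -< {5}
  {1} -< {1,2}
  {1} -< {1,3}
  {1} -< {1,4}
  ...72 more
Total: 80


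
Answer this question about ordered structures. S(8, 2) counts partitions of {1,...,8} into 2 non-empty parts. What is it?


S(n,k) = k*S(n-1,k) + S(n-1,k-1).
S(7,2) = 63, S(7,1) = 1
S(8,2) = 2*63 + 1 = 126 + 1
S(8,2) = 127


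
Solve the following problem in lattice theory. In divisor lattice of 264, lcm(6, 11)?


Join=lcm.
gcd(6,11)=1
lcm=66


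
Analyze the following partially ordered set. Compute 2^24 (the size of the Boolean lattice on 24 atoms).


Power set = 2^n.
2^24 = 16777216


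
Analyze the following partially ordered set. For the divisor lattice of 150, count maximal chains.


A maximal chain goes from the minimum element to a maximal element via cover relations.
Counting all min-to-max paths in the cover graph.
Total maximal chains: 12


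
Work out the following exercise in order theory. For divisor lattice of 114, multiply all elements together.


Divisors of 114: [1, 2, 3, 6, 19, 38, 57, 114]
Product = n^(d(n)/2) = 114^(8/2)
Product = 168896016


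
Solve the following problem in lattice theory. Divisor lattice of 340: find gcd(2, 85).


In a divisor lattice, meet = gcd (greatest common divisor).
By Euclidean algorithm or factoring: gcd(2,85) = 1


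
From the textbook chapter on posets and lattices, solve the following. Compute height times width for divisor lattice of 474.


Height = length of longest chain minus 1; width = size of largest antichain.
A maximum chain: 1 | 79 | 237 | 474  (height 3).
A maximum antichain: {2, 3, 79}  (width 3).
Product = 3 * 3 = 9


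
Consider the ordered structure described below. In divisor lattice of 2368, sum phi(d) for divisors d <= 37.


Divisors of 2368 up to 37: [1, 2, 4, 8, 16, 32, 37]
phi values: [1, 1, 2, 4, 8, 16, 36]
Sum = 68


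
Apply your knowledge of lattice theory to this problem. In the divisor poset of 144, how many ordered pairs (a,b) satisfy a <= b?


The order relation is {(a,b) : a <= b}, reflexive so it includes (a,a).
Examples: (1,1), (1,12), (1,144), (1,16), (1,18), ...
Total ordered pairs: 90


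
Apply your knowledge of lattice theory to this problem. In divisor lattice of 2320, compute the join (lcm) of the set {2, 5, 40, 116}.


In a divisor lattice, join = lcm (least common multiple).
Compute lcm iteratively: start with first element, then lcm(current, next).
Elements: [2, 5, 40, 116]
lcm(2,5) = 10
lcm(10,40) = 40
lcm(40,116) = 1160
Final lcm = 1160


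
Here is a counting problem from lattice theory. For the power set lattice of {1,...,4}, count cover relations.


A cover relation a -< b holds when a < b with no c strictly between.
Cover relations:
  {} -< {1}
  {} -< {2}
  {} -< {3}
  {} -< {4}
  {1} -< {1,2}
  {1} -< {1,3}
  {1} -< {1,4}
  {2} -< {1,2}
  ...24 more
Total: 32


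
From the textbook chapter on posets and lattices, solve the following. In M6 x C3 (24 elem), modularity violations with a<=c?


Modular law: if a <= c then a v (b ^ c) = (a v b) ^ c.
Check all triples (a,b,c) with a <= c among 24 elements.
This lattice is modular (diamonds M_m and their chain-products are modular).
Total violating triples: 0


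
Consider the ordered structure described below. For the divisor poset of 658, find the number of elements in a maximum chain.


A chain is a totally ordered subset; we count the number of elements in a maximum chain.
Compute, for each element x, the size of the longest chain ending at x:
  1: 1
  2: 2
  7: 2
  47: 2
  14: 3
  94: 3
  ...
A maximum chain: 1 < 2 < 14 < 658
Number of elements in the longest chain: 4


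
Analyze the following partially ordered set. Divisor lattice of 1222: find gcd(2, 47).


In a divisor lattice, meet = gcd (greatest common divisor).
By Euclidean algorithm or factoring: gcd(2,47) = 1


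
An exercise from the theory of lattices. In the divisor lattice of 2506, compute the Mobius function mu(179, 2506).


In a divisor lattice, mu(a,b) = mu(b/a) where mu is the classical Mobius function.
b/a = 2506/179 = 14
Prime factorization of 14: primes [2, 7]
14 is squarefree with 2 prime factor(s), so mu(14) = (-1)^2 = 1


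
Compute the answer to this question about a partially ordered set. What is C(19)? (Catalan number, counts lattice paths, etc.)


C(n) = C(2n, n) / (n+1).
C(38, 19) = 35345263800
C(19) = 35345263800 / 20 = 1767263190


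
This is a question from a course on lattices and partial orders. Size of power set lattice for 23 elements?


Power set = 2^n.
2^23 = 8388608


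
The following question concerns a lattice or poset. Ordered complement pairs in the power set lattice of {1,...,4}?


Complement pair (a,b): a meet b = bottom, a join b = top.
Here: A intersect B = {} and A union B = {1,...,4}.
Pairs found: ({},{1,2,3,4}), ({1},{2,3,4}), ({2},{1,3,4}), ({3},{1,2,4}), ... (12 more)
Total ordered pairs: 16


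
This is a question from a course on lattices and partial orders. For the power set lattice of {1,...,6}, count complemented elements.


An element a is complemented if some b has a meet b = bottom, a join b = top.
every subset A has complement S\A, so all elements are complemented.
Complemented elements: {}, {1}, {2}, {3}, {4}, {5}, ... (58 more)
Count: 64


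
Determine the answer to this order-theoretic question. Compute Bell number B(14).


B(n) = number of set partitions of an n-element set.
B(n) satisfies the recurrence: B(n+1) = sum_k C(n,k)*B(k).
B(14) = 190899322


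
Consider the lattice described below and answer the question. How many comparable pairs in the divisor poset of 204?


A comparable pair {a,b} has a < b or b < a in the order.
Count unordered pairs where one element is strictly below the other.
Examples: {1,2}, {1,3}, {1,4}, {1,6}, ...
Total comparable pairs: 42


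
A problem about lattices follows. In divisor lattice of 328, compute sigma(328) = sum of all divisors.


sigma(n) = sum of divisors.
Divisors of 328: [1, 2, 4, 8, 41, 82, 164, 328]
Sum = 630


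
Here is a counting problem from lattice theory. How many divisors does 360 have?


Divisors of 360: [1, 2, 3, 4, 5, 6, 8, 9, 10, 12, 15, 18, 20, 24, 30, 36, 40, 45, 60, 72, 90, 120, 180, 360]
Count: 24


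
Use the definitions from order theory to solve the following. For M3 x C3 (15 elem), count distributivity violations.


Distributive law: a ^ (b v c) = (a ^ b) v (a ^ c).
Check all 15^3 = 3375 ordered triples (a,b,c).
  e.g. a=(a1,0), b=(a2,0), c=(a3,0): lhs=(a1,0) != rhs=(0,0)
  e.g. a=(a1,0), b=(a2,0), c=(a3,1): lhs=(a1,0) != rhs=(0,0)
Total violating triples: 162


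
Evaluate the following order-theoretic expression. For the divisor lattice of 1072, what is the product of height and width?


Height = length of longest chain minus 1; width = size of largest antichain.
A maximum chain: 1 | 67 | 134 | 268 | 536 | 1072  (height 5).
A maximum antichain: {2, 67}  (width 2).
Product = 5 * 2 = 10


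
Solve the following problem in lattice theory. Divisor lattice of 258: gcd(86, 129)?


Meet=gcd.
gcd(86,129)=43


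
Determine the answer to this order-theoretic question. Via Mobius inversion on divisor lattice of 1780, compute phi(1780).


phi(n) = n * prod_{p|n} (1 - 1/p).
Prime divisors of 1780: [2, 5, 89]
phi(1780) = 1780 * (1 - 1/2) * (1 - 1/5) * (1 - 1/89)
phi(1780) = 704


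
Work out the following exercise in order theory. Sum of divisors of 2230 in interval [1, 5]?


Interval [1,5] in divisors of 2230: [1, 5]
Sum = 6


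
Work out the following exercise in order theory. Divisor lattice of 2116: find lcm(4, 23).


In a divisor lattice, join = lcm (least common multiple).
gcd(4,23) = 1
lcm(4,23) = 4*23/gcd = 92/1 = 92


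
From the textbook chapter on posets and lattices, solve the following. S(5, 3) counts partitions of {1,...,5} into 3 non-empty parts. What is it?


S(n,k) = k*S(n-1,k) + S(n-1,k-1).
S(4,3) = 6, S(4,2) = 7
S(5,3) = 3*6 + 7 = 18 + 7
S(5,3) = 25


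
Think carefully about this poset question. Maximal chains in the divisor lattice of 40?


A maximal chain goes from the minimum element to a maximal element via cover relations.
Counting all min-to-max paths in the cover graph.
Total maximal chains: 4


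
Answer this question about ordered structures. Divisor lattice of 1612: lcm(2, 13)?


Join=lcm.
gcd(2,13)=1
lcm=26


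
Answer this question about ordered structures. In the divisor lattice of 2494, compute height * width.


Height = length of longest chain minus 1; width = size of largest antichain.
A maximum chain: 1 | 43 | 1247 | 2494  (height 3).
A maximum antichain: {2, 29, 43}  (width 3).
Product = 3 * 3 = 9


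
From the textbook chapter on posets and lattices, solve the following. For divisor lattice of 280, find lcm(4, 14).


In a divisor lattice, join = lcm (least common multiple).
Compute lcm iteratively: start with first element, then lcm(current, next).
Elements: [4, 14]
lcm(4,14) = 28
Final lcm = 28


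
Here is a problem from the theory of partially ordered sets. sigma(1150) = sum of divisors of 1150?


sigma(n) = sum of divisors.
Divisors of 1150: [1, 2, 5, 10, 23, 25, 46, 50, 115, 230, 575, 1150]
Sum = 2232


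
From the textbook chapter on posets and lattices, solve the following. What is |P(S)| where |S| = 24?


Power set = 2^n.
2^24 = 16777216


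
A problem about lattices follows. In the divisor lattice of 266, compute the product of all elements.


Divisors of 266: [1, 2, 7, 14, 19, 38, 133, 266]
Product = n^(d(n)/2) = 266^(8/2)
Product = 5006411536


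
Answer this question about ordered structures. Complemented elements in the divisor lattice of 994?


An element a is complemented if some b has a meet b = bottom, a join b = top.
a is complemented iff gcd(a, n/a)=1, i.e. a is a unitary divisor of 994.
Complemented elements: 1, 2, 7, 14, 71, 142, ... (2 more)
Count: 8


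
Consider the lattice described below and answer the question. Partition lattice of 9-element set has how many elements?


B(n) = number of set partitions of an n-element set.
B(n) satisfies the recurrence: B(n+1) = sum_k C(n,k)*B(k).
B(9) = 21147


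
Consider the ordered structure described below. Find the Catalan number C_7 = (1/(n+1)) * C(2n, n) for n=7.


C(n) = C(2n, n) / (n+1).
C(14, 7) = 3432
C(7) = 3432 / 8 = 429


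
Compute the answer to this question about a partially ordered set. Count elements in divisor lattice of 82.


Divisors of 82: [1, 2, 41, 82]
Count: 4


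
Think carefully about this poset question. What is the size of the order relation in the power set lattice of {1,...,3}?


The order relation is {(a,b) : a <= b}, reflexive so it includes (a,a).
Examples: ({},{}), ({},{1,2}), ({},{1,2,3}), ({},{1,3}), ({},{1}), ...
Total ordered pairs: 27


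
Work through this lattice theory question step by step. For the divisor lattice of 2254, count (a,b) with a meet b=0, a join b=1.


Complement pair (a,b): a meet b = bottom, a join b = top.
Here: gcd(a,b)=1 and lcm(a,b)=2254, i.e. a*b=2254 with a,b coprime.
Pairs found: (1,2254), (2,1127), (23,98), (46,49), ... (4 more)
Total ordered pairs: 8


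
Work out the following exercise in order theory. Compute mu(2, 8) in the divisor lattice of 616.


In a divisor lattice, mu(a,b) = mu(b/a) where mu is the classical Mobius function.
b/a = 8/2 = 4
Prime factorization of 4: primes [2]
4 is not squarefree, so mu(4) = 0


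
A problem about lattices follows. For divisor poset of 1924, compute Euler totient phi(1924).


phi(n) = n * prod_{p|n} (1 - 1/p).
Prime divisors of 1924: [2, 13, 37]
phi(1924) = 1924 * (1 - 1/2) * (1 - 1/13) * (1 - 1/37)
phi(1924) = 864


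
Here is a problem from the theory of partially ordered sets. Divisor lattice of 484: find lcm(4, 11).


In a divisor lattice, join = lcm (least common multiple).
gcd(4,11) = 1
lcm(4,11) = 4*11/gcd = 44/1 = 44


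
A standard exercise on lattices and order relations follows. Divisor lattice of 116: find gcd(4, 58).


In a divisor lattice, meet = gcd (greatest common divisor).
By Euclidean algorithm or factoring: gcd(4,58) = 2


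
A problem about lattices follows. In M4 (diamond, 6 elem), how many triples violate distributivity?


Distributive law: a ^ (b v c) = (a ^ b) v (a ^ c).
Check all 6^3 = 216 ordered triples (a,b,c).
  e.g. a=a1, b=a2, c=a3: lhs=a1 != rhs=0
  e.g. a=a1, b=a2, c=a4: lhs=a1 != rhs=0
Total violating triples: 24


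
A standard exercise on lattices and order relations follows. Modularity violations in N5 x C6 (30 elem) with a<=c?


Modular law: if a <= c then a v (b ^ c) = (a v b) ^ c.
Check all triples (a,b,c) with a <= c among 30 elements.
  e.g. a=(a,0), b=(c,0), c=(b,0): lhs=(a,0) != rhs=(b,0)
  e.g. a=(a,0), b=(c,1), c=(b,0): lhs=(a,0) != rhs=(b,0)
Total violating triples: 126


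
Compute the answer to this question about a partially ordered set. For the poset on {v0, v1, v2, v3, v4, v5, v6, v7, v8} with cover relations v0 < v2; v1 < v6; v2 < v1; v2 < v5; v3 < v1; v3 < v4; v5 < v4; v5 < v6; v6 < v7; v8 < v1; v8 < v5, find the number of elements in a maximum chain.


A chain is a totally ordered subset; we count the number of elements in a maximum chain.
Compute, for each element x, the size of the longest chain ending at x:
  v0: 1
  v3: 1
  v8: 1
  v2: 2
  v5: 3
  v1: 3
  ...
A maximum chain: v0 < v2 < v1 < v6 < v7
Number of elements in the longest chain: 5


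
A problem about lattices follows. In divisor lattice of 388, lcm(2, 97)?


Join=lcm.
gcd(2,97)=1
lcm=194


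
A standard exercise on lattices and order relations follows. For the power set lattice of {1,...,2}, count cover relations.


A cover relation a -< b holds when a < b with no c strictly between.
Cover relations:
  {} -< {1}
  {} -< {2}
  {1} -< {1,2}
  {2} -< {1,2}
Total: 4


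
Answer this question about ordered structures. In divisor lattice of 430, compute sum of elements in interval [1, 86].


Interval [1,86] in divisors of 430: [1, 2, 43, 86]
Sum = 132


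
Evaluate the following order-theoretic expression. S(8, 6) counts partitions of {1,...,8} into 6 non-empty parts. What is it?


S(n,k) = k*S(n-1,k) + S(n-1,k-1).
S(7,6) = 21, S(7,5) = 140
S(8,6) = 6*21 + 140 = 126 + 140
S(8,6) = 266


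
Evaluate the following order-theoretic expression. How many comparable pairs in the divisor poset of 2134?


A comparable pair {a,b} has a < b or b < a in the order.
Count unordered pairs where one element is strictly below the other.
Examples: {1,2}, {1,11}, {1,22}, {1,97}, ...
Total comparable pairs: 19


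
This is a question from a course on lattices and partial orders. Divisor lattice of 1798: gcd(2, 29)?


Meet=gcd.
gcd(2,29)=1


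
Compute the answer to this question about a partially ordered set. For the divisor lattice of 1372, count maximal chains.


A maximal chain goes from the minimum element to a maximal element via cover relations.
Counting all min-to-max paths in the cover graph.
Total maximal chains: 10


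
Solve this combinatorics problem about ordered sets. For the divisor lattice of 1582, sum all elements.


sigma(n) = sum of divisors.
Divisors of 1582: [1, 2, 7, 14, 113, 226, 791, 1582]
Sum = 2736


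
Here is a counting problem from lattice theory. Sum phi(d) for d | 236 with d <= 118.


Divisors of 236 up to 118: [1, 2, 4, 59, 118]
phi values: [1, 1, 2, 58, 58]
Sum = 120


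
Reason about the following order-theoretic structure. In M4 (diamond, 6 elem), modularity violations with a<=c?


Modular law: if a <= c then a v (b ^ c) = (a v b) ^ c.
Check all triples (a,b,c) with a <= c among 6 elements.
This lattice is modular (diamonds M_m and their chain-products are modular).
Total violating triples: 0


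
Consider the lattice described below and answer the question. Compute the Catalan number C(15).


C(n) = C(2n, n) / (n+1).
C(30, 15) = 155117520
C(15) = 155117520 / 16 = 9694845


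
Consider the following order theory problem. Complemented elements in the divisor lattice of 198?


An element a is complemented if some b has a meet b = bottom, a join b = top.
a is complemented iff gcd(a, n/a)=1, i.e. a is a unitary divisor of 198.
Complemented elements: 1, 2, 9, 11, 18, 22, ... (2 more)
Count: 8


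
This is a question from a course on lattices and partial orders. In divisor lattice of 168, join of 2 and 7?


In a divisor lattice, join = lcm (least common multiple).
gcd(2,7) = 1
lcm(2,7) = 2*7/gcd = 14/1 = 14


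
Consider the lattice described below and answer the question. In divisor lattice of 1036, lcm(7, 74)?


Join=lcm.
gcd(7,74)=1
lcm=518


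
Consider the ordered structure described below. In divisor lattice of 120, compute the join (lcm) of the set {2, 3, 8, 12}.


In a divisor lattice, join = lcm (least common multiple).
Compute lcm iteratively: start with first element, then lcm(current, next).
Elements: [2, 3, 8, 12]
lcm(2,3) = 6
lcm(6,8) = 24
lcm(24,12) = 24
Final lcm = 24


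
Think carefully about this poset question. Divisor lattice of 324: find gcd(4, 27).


In a divisor lattice, meet = gcd (greatest common divisor).
By Euclidean algorithm or factoring: gcd(4,27) = 1


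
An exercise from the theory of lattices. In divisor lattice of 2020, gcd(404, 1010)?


Meet=gcd.
gcd(404,1010)=202


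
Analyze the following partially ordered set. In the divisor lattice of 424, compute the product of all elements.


Divisors of 424: [1, 2, 4, 8, 53, 106, 212, 424]
Product = n^(d(n)/2) = 424^(8/2)
Product = 32319410176


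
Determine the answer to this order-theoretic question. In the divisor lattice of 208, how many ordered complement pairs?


Complement pair (a,b): a meet b = bottom, a join b = top.
Here: gcd(a,b)=1 and lcm(a,b)=208, i.e. a*b=208 with a,b coprime.
Pairs found: (1,208), (13,16), (16,13), (208,1)
Total ordered pairs: 4


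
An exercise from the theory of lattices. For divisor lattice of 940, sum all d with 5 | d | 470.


Interval [5,470] in divisors of 940: [5, 10, 235, 470]
Sum = 720


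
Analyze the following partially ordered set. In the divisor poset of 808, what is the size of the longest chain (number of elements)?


A chain is a totally ordered subset; we count the number of elements in a maximum chain.
Compute, for each element x, the size of the longest chain ending at x:
  1: 1
  2: 2
  101: 2
  4: 3
  8: 4
  202: 3
  ...
A maximum chain: 1 < 2 < 4 < 8 < 808
Number of elements in the longest chain: 5


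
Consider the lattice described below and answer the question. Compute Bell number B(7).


B(n) = number of set partitions of an n-element set.
B(n) satisfies the recurrence: B(n+1) = sum_k C(n,k)*B(k).
B(7) = 877


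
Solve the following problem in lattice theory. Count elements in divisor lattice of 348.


Divisors of 348: [1, 2, 3, 4, 6, 12, 29, 58, 87, 116, 174, 348]
Count: 12


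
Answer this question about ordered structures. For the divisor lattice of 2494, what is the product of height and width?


Height = length of longest chain minus 1; width = size of largest antichain.
A maximum chain: 1 | 43 | 1247 | 2494  (height 3).
A maximum antichain: {2, 29, 43}  (width 3).
Product = 3 * 3 = 9


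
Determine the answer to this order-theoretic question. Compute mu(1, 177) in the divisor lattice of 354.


In a divisor lattice, mu(a,b) = mu(b/a) where mu is the classical Mobius function.
b/a = 177/1 = 177
Prime factorization of 177: primes [3, 59]
177 is squarefree with 2 prime factor(s), so mu(177) = (-1)^2 = 1


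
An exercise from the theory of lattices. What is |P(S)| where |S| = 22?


Power set = 2^n.
2^22 = 4194304


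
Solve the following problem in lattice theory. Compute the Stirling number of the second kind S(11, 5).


S(n,k) = k*S(n-1,k) + S(n-1,k-1).
S(10,5) = 42525, S(10,4) = 34105
S(11,5) = 5*42525 + 34105 = 212625 + 34105
S(11,5) = 246730


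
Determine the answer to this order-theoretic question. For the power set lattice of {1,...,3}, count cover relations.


A cover relation a -< b holds when a < b with no c strictly between.
Cover relations:
  {} -< {1}
  {} -< {2}
  {} -< {3}
  {1} -< {1,2}
  {1} -< {1,3}
  {2} -< {1,2}
  {2} -< {2,3}
  {3} -< {1,3}
  ...4 more
Total: 12


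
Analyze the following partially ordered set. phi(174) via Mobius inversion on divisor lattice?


phi(n) = n * prod_{p|n} (1 - 1/p).
Prime divisors of 174: [2, 3, 29]
phi(174) = 174 * (1 - 1/2) * (1 - 1/3) * (1 - 1/29)
phi(174) = 56


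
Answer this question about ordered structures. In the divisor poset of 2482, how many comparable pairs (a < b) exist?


A comparable pair {a,b} has a < b or b < a in the order.
Count unordered pairs where one element is strictly below the other.
Examples: {1,2}, {1,17}, {1,34}, {1,73}, ...
Total comparable pairs: 19


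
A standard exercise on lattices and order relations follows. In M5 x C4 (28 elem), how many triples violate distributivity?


Distributive law: a ^ (b v c) = (a ^ b) v (a ^ c).
Check all 28^3 = 21952 ordered triples (a,b,c).
  e.g. a=(a1,0), b=(a2,0), c=(a3,0): lhs=(a1,0) != rhs=(0,0)
  e.g. a=(a1,0), b=(a2,0), c=(a3,1): lhs=(a1,0) != rhs=(0,0)
Total violating triples: 3840


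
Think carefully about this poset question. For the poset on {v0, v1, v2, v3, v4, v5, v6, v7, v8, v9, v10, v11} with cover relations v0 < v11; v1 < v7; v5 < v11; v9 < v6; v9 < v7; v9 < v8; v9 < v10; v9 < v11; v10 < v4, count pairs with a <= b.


The order relation is {(a,b) : a <= b}, reflexive so it includes (a,a).
Examples: (v0,v0), (v0,v11), (v1,v1), (v1,v7), (v10,v10), ...
Total ordered pairs: 22


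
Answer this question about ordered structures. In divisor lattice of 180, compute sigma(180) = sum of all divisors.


sigma(n) = sum of divisors.
Divisors of 180: [1, 2, 3, 4, 5, 6, 9, 10, 12, 15, 18, 20, 30, 36, 45, 60, 90, 180]
Sum = 546


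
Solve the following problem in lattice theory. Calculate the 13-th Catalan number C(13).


C(n) = C(2n, n) / (n+1).
C(26, 13) = 10400600
C(13) = 10400600 / 14 = 742900


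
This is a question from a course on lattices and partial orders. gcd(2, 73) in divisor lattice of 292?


Meet=gcd.
gcd(2,73)=1


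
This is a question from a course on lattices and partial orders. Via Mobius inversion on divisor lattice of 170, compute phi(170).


phi(n) = n * prod_{p|n} (1 - 1/p).
Prime divisors of 170: [2, 5, 17]
phi(170) = 170 * (1 - 1/2) * (1 - 1/5) * (1 - 1/17)
phi(170) = 64


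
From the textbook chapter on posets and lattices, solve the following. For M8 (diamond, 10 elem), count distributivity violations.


Distributive law: a ^ (b v c) = (a ^ b) v (a ^ c).
Check all 10^3 = 1000 ordered triples (a,b,c).
  e.g. a=a1, b=a2, c=a3: lhs=a1 != rhs=0
  e.g. a=a1, b=a2, c=a4: lhs=a1 != rhs=0
Total violating triples: 336


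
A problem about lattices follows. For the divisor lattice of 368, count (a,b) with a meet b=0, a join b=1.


Complement pair (a,b): a meet b = bottom, a join b = top.
Here: gcd(a,b)=1 and lcm(a,b)=368, i.e. a*b=368 with a,b coprime.
Pairs found: (1,368), (16,23), (23,16), (368,1)
Total ordered pairs: 4


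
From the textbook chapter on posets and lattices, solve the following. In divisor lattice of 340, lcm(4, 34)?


Join=lcm.
gcd(4,34)=2
lcm=68


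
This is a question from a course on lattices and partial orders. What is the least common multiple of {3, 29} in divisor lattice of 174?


In a divisor lattice, join = lcm (least common multiple).
Compute lcm iteratively: start with first element, then lcm(current, next).
Elements: [3, 29]
lcm(3,29) = 87
Final lcm = 87


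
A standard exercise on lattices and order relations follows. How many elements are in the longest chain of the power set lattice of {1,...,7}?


A chain is a totally ordered subset; we count the number of elements in a maximum chain.
Compute, for each element x, the size of the longest chain ending at x:
  {}: 1
  {1}: 2
  {2}: 2
  {3}: 2
  {4}: 2
  {5}: 2
  ...
A maximum chain: {} < {1} < {1,2} < {1,2,3} < {1,2,3,4} < {1,2,3,4,5} < {1,2,3,4,5,6} < {1,2,3,4,5,6,7}
Number of elements in the longest chain: 8


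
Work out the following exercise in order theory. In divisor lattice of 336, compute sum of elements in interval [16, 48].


Interval [16,48] in divisors of 336: [16, 48]
Sum = 64


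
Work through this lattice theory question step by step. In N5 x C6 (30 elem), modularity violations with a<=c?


Modular law: if a <= c then a v (b ^ c) = (a v b) ^ c.
Check all triples (a,b,c) with a <= c among 30 elements.
  e.g. a=(a,0), b=(c,0), c=(b,0): lhs=(a,0) != rhs=(b,0)
  e.g. a=(a,0), b=(c,1), c=(b,0): lhs=(a,0) != rhs=(b,0)
Total violating triples: 126


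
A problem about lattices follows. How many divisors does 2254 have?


Divisors of 2254: [1, 2, 7, 14, 23, 46, 49, 98, 161, 322, 1127, 2254]
Count: 12


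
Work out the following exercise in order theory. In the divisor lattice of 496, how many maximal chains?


A maximal chain goes from the minimum element to a maximal element via cover relations.
Counting all min-to-max paths in the cover graph.
Total maximal chains: 5


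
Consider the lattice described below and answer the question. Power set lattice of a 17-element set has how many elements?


Power set = 2^n.
2^17 = 131072


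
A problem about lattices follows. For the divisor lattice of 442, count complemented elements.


An element a is complemented if some b has a meet b = bottom, a join b = top.
a is complemented iff gcd(a, n/a)=1, i.e. a is a unitary divisor of 442.
Complemented elements: 1, 2, 13, 17, 26, 34, ... (2 more)
Count: 8


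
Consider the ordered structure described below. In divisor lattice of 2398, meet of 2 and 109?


In a divisor lattice, meet = gcd (greatest common divisor).
By Euclidean algorithm or factoring: gcd(2,109) = 1


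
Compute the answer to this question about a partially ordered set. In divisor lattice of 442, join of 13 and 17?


In a divisor lattice, join = lcm (least common multiple).
gcd(13,17) = 1
lcm(13,17) = 13*17/gcd = 221/1 = 221


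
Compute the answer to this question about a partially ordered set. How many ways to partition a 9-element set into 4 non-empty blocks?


S(n,k) = k*S(n-1,k) + S(n-1,k-1).
S(8,4) = 1701, S(8,3) = 966
S(9,4) = 4*1701 + 966 = 6804 + 966
S(9,4) = 7770


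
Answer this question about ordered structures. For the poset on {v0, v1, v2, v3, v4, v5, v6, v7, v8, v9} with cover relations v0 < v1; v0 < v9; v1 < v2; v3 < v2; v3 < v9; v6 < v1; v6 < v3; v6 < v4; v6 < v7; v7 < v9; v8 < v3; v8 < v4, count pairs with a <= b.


The order relation is {(a,b) : a <= b}, reflexive so it includes (a,a).
Examples: (v0,v0), (v0,v1), (v0,v2), (v0,v9), (v1,v1), ...
Total ordered pairs: 27


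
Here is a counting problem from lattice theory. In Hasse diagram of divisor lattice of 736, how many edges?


A cover relation a -< b holds when a < b with no c strictly between.
Cover relations:
  1 -< 2
  1 -< 23
  2 -< 4
  2 -< 46
  4 -< 8
  4 -< 92
  8 -< 16
  8 -< 184
  ...8 more
Total: 16


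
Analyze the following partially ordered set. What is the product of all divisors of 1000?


Divisors of 1000: [1, 2, 4, 5, 8, 10, 20, 25, 40, 50, 100, 125, 200, 250, 500, 1000]
Product = n^(d(n)/2) = 1000^(16/2)
Product = 1000000000000000000000000


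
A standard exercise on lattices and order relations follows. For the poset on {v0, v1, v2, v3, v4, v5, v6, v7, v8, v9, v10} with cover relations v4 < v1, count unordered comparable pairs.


A comparable pair {a,b} has a < b or b < a in the order.
Count unordered pairs where one element is strictly below the other.
Examples: {v1,v4}
Total comparable pairs: 1


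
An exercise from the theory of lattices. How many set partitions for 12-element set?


B(n) = number of set partitions of an n-element set.
B(n) satisfies the recurrence: B(n+1) = sum_k C(n,k)*B(k).
B(12) = 4213597


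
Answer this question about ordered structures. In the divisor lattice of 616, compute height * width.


Height = length of longest chain minus 1; width = size of largest antichain.
A maximum chain: 1 | 11 | 77 | 154 | 308 | 616  (height 5).
A maximum antichain: {4, 14, 22, 77}  (width 4).
Product = 5 * 4 = 20


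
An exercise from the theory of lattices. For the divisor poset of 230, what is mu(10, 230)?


In a divisor lattice, mu(a,b) = mu(b/a) where mu is the classical Mobius function.
b/a = 230/10 = 23
Prime factorization of 23: primes [23]
23 is squarefree with 1 prime factor(s), so mu(23) = (-1)^1 = -1


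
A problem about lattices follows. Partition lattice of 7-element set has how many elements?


B(n) = number of set partitions of an n-element set.
B(n) satisfies the recurrence: B(n+1) = sum_k C(n,k)*B(k).
B(7) = 877


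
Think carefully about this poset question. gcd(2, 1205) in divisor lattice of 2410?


Meet=gcd.
gcd(2,1205)=1


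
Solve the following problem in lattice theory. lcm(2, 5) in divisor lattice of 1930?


Join=lcm.
gcd(2,5)=1
lcm=10


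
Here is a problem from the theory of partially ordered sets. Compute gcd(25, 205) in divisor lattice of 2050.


In a divisor lattice, meet = gcd (greatest common divisor).
By Euclidean algorithm or factoring: gcd(25,205) = 5


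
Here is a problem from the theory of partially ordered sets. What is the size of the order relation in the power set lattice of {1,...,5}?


The order relation is {(a,b) : a <= b}, reflexive so it includes (a,a).
Examples: ({},{}), ({},{1,2}), ({},{1,2,3}), ({},{1,2,3,4}), ({},{1,2,3,4,5}), ...
Total ordered pairs: 243


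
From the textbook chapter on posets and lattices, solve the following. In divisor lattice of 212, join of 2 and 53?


In a divisor lattice, join = lcm (least common multiple).
gcd(2,53) = 1
lcm(2,53) = 2*53/gcd = 106/1 = 106


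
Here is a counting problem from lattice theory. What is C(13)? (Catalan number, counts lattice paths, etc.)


C(n) = C(2n, n) / (n+1).
C(26, 13) = 10400600
C(13) = 10400600 / 14 = 742900


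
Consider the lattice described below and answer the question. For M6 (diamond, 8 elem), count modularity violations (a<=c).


Modular law: if a <= c then a v (b ^ c) = (a v b) ^ c.
Check all triples (a,b,c) with a <= c among 8 elements.
This lattice is modular (diamonds M_m and their chain-products are modular).
Total violating triples: 0


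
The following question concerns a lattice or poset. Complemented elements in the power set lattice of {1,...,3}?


An element a is complemented if some b has a meet b = bottom, a join b = top.
every subset A has complement S\A, so all elements are complemented.
Complemented elements: {}, {1}, {2}, {3}, {1,2}, {1,3}, ... (2 more)
Count: 8


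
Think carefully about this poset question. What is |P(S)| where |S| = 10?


Power set = 2^n.
2^10 = 1024


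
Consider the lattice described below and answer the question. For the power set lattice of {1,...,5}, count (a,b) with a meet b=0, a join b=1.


Complement pair (a,b): a meet b = bottom, a join b = top.
Here: A intersect B = {} and A union B = {1,...,5}.
Pairs found: ({},{1,2,3,4,5}), ({1},{2,3,4,5}), ({2},{1,3,4,5}), ({3},{1,2,4,5}), ... (28 more)
Total ordered pairs: 32
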